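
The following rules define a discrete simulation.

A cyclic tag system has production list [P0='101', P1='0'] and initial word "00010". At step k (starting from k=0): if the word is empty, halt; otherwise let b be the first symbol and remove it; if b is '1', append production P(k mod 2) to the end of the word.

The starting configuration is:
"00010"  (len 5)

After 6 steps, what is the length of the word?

0

k=0  "00010"  (len 5)
k=1  "0010"  (len 4)
k=2  "010"  (len 3)
k=3  "10"  (len 2)
k=4  "00"  (len 2)
k=5  "0"  (len 1)
k=6  (halted — word empty)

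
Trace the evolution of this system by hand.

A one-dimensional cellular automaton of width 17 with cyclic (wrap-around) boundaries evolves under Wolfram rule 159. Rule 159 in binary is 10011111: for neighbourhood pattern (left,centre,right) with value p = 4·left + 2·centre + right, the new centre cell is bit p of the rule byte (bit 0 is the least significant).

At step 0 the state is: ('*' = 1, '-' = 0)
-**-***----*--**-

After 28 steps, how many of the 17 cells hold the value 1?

12

t=0: -**-***----*--**-
t=1: **--**-********-*
t=2: *-***--*******--*
t=3: --**-********-***
t=4: ***--*******--**-
t=5: **-********-***--
t=6: *--*******--**-**
t=7: -********-***--**
t=8: -*******--**-***-
t=9: *******-***--**-*
t=10: ******--**-***--*
t=11: *****-***--**-***
t=12: ****--**-***--***
t=13: ***-***--**-*****
t=14: **--**-***--*****
t=15: *-***--**-*******
t=16: --**-***--*******
t=17: ***--**-********-
t=18: **-***--*******--
t=19: *--**-********-**
t=20: -***--*******--**
t=21: -**-********-***-
t=22: **--*******--**-*
t=23: *-********-***--*
t=24: --*******--**-***
t=25: ********-***--**-
t=26: *******--**-***--
t=27: ******-***--**-**
t=28: *****--**-***--**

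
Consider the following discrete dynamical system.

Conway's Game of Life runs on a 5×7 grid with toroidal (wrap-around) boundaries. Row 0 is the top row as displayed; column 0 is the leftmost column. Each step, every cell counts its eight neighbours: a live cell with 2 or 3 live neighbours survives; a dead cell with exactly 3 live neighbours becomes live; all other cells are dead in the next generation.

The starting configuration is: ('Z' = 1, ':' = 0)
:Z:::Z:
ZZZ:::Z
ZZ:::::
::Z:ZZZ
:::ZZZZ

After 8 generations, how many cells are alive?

7

k=0  :Z:::Z:
ZZZ:::Z
ZZ:::::
::Z:ZZZ
:::ZZZZ
k=1  :Z:Z:::
::Z:::Z
:::Z:::
:ZZ::::
Z:ZZ:::
k=2  ZZ:Z:::
::ZZ:::
:Z:Z:::
:Z:::::
Z::Z:::
k=3  ZZ:ZZ::
Z::ZZ::
:Z:Z:::
ZZ:::::
Z::::::
k=4  ZZZZZ:Z
Z::::::
:Z:ZZ::
ZZZ::::
::Z:::Z
k=5  ::ZZ:ZZ
:::::ZZ
:::Z:::
Z::::::
:::::ZZ
k=6  Z::::::
::ZZ:ZZ
::::::Z
::::::Z
Z:::ZZ:
k=7  ZZ:Z:::
Z::::ZZ
Z:::::Z
Z:::::Z
Z::::Z:
k=8  :Z::ZZ:
:::::Z:
:Z:::::
:Z:::Z:
:::::::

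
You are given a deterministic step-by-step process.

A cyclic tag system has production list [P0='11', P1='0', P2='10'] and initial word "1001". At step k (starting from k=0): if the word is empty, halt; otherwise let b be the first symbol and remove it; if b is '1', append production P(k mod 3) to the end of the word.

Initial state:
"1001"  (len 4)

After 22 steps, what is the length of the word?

8

t=0: "1001"  (len 4)
t=1: "00111"  (len 5)
t=2: "0111"  (len 4)
t=3: "111"  (len 3)
t=4: "1111"  (len 4)
t=5: "1110"  (len 4)
t=6: "11010"  (len 5)
t=7: "101011"  (len 6)
t=8: "010110"  (len 6)
t=9: "10110"  (len 5)
t=10: "011011"  (len 6)
t=11: "11011"  (len 5)
t=12: "101110"  (len 6)
t=13: "0111011"  (len 7)
t=14: "111011"  (len 6)
t=15: "1101110"  (len 7)
t=16: "10111011"  (len 8)
t=17: "01110110"  (len 8)
t=18: "1110110"  (len 7)
t=19: "11011011"  (len 8)
t=20: "10110110"  (len 8)
t=21: "011011010"  (len 9)
t=22: "11011010"  (len 8)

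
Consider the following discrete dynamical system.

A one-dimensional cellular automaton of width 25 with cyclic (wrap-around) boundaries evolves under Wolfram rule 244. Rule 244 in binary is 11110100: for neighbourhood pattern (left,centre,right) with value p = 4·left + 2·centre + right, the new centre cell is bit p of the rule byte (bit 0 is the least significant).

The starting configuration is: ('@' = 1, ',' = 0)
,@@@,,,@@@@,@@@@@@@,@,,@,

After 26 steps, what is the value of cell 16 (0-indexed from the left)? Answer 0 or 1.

0) ,@@@,,,@@@@,@@@@@@@,@,,@,
1) ,,@@@,,,@@@@,@@@@@@@@@,@@
2) @,,@@@,,,@@@@,@@@@@@@@@,@
3) @@,,@@@,,,@@@@,@@@@@@@@@,
4) ,@@,,@@@,,,@@@@,@@@@@@@@@
5) @,@@,,@@@,,,@@@@,@@@@@@@@
6) @@,@@,,@@@,,,@@@@,@@@@@@@
7) @@@,@@,,@@@,,,@@@@,@@@@@@
8) @@@@,@@,,@@@,,,@@@@,@@@@@
9) @@@@@,@@,,@@@,,,@@@@,@@@@
10) @@@@@@,@@,,@@@,,,@@@@,@@@
11) @@@@@@@,@@,,@@@,,,@@@@,@@
12) @@@@@@@@,@@,,@@@,,,@@@@,@
13) @@@@@@@@@,@@,,@@@,,,@@@@,
14) ,@@@@@@@@@,@@,,@@@,,,@@@@
15) @,@@@@@@@@@,@@,,@@@,,,@@@
16) @@,@@@@@@@@@,@@,,@@@,,,@@
17) @@@,@@@@@@@@@,@@,,@@@,,,@
18) @@@@,@@@@@@@@@,@@,,@@@,,,
19) ,@@@@,@@@@@@@@@,@@,,@@@,,
20) ,,@@@@,@@@@@@@@@,@@,,@@@,
21) ,,,@@@@,@@@@@@@@@,@@,,@@@
22) @,,,@@@@,@@@@@@@@@,@@,,@@
23) @@,,,@@@@,@@@@@@@@@,@@,,@
24) @@@,,,@@@@,@@@@@@@@@,@@,,
25) ,@@@,,,@@@@,@@@@@@@@@,@@,
26) ,,@@@,,,@@@@,@@@@@@@@@,@@

1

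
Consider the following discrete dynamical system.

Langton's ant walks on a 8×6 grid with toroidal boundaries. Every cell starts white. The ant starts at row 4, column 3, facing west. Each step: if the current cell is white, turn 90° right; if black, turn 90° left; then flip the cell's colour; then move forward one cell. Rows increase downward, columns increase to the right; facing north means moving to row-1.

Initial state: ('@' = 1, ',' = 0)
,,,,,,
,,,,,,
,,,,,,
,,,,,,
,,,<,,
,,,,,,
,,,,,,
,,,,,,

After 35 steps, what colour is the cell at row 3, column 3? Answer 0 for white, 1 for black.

1

t=0: ,,,,,,
,,,,,,
,,,,,,
,,,,,,
,,,<,,
,,,,,,
,,,,,,
,,,,,,
t=1: ,,,,,,
,,,,,,
,,,,,,
,,,^,,
,,,@,,
,,,,,,
,,,,,,
,,,,,,
t=2: ,,,,,,
,,,,,,
,,,,,,
,,,@>,
,,,@,,
,,,,,,
,,,,,,
,,,,,,
t=3: ,,,,,,
,,,,,,
,,,,,,
,,,@@,
,,,@v,
,,,,,,
,,,,,,
,,,,,,
t=4: ,,,,,,
,,,,,,
,,,,,,
,,,@@,
,,,<@,
,,,,,,
,,,,,,
,,,,,,
t=5: ,,,,,,
,,,,,,
,,,,,,
,,,@@,
,,,,@,
,,,v,,
,,,,,,
,,,,,,
t=6: ,,,,,,
,,,,,,
,,,,,,
,,,@@,
,,,,@,
,,<@,,
,,,,,,
,,,,,,
t=7: ,,,,,,
,,,,,,
,,,,,,
,,,@@,
,,^,@,
,,@@,,
,,,,,,
,,,,,,
t=8: ,,,,,,
,,,,,,
,,,,,,
,,,@@,
,,@>@,
,,@@,,
,,,,,,
,,,,,,
t=9: ,,,,,,
,,,,,,
,,,,,,
,,,@@,
,,@@@,
,,@v,,
,,,,,,
,,,,,,
t=10: ,,,,,,
,,,,,,
,,,,,,
,,,@@,
,,@@@,
,,@,>,
,,,,,,
,,,,,,
t=11: ,,,,,,
,,,,,,
,,,,,,
,,,@@,
,,@@@,
,,@,@,
,,,,v,
,,,,,,
t=12: ,,,,,,
,,,,,,
,,,,,,
,,,@@,
,,@@@,
,,@,@,
,,,<@,
,,,,,,
t=13: ,,,,,,
,,,,,,
,,,,,,
,,,@@,
,,@@@,
,,@^@,
,,,@@,
,,,,,,
t=14: ,,,,,,
,,,,,,
,,,,,,
,,,@@,
,,@@@,
,,@@>,
,,,@@,
,,,,,,
t=15: ,,,,,,
,,,,,,
,,,,,,
,,,@@,
,,@@^,
,,@@,,
,,,@@,
,,,,,,
t=16: ,,,,,,
,,,,,,
,,,,,,
,,,@@,
,,@<,,
,,@@,,
,,,@@,
,,,,,,
t=17: ,,,,,,
,,,,,,
,,,,,,
,,,@@,
,,@,,,
,,@v,,
,,,@@,
,,,,,,
t=18: ,,,,,,
,,,,,,
,,,,,,
,,,@@,
,,@,,,
,,@,>,
,,,@@,
,,,,,,
t=19: ,,,,,,
,,,,,,
,,,,,,
,,,@@,
,,@,,,
,,@,@,
,,,@v,
,,,,,,
t=20: ,,,,,,
,,,,,,
,,,,,,
,,,@@,
,,@,,,
,,@,@,
,,,@,>
,,,,,,
t=21: ,,,,,,
,,,,,,
,,,,,,
,,,@@,
,,@,,,
,,@,@,
,,,@,@
,,,,,v
t=22: ,,,,,,
,,,,,,
,,,,,,
,,,@@,
,,@,,,
,,@,@,
,,,@,@
,,,,<@
t=23: ,,,,,,
,,,,,,
,,,,,,
,,,@@,
,,@,,,
,,@,@,
,,,@^@
,,,,@@
t=24: ,,,,,,
,,,,,,
,,,,,,
,,,@@,
,,@,,,
,,@,@,
,,,@@>
,,,,@@
t=25: ,,,,,,
,,,,,,
,,,,,,
,,,@@,
,,@,,,
,,@,@^
,,,@@,
,,,,@@
t=26: ,,,,,,
,,,,,,
,,,,,,
,,,@@,
,,@,,,
>,@,@@
,,,@@,
,,,,@@
t=27: ,,,,,,
,,,,,,
,,,,,,
,,,@@,
,,@,,,
@,@,@@
v,,@@,
,,,,@@
t=28: ,,,,,,
,,,,,,
,,,,,,
,,,@@,
,,@,,,
@,@,@@
@,,@@<
,,,,@@
t=29: ,,,,,,
,,,,,,
,,,,,,
,,,@@,
,,@,,,
@,@,@^
@,,@@@
,,,,@@
t=30: ,,,,,,
,,,,,,
,,,,,,
,,,@@,
,,@,,,
@,@,<,
@,,@@@
,,,,@@
t=31: ,,,,,,
,,,,,,
,,,,,,
,,,@@,
,,@,,,
@,@,,,
@,,@v@
,,,,@@
t=32: ,,,,,,
,,,,,,
,,,,,,
,,,@@,
,,@,,,
@,@,,,
@,,@,>
,,,,@@
t=33: ,,,,,,
,,,,,,
,,,,,,
,,,@@,
,,@,,,
@,@,,^
@,,@,,
,,,,@@
t=34: ,,,,,,
,,,,,,
,,,,,,
,,,@@,
,,@,,,
>,@,,@
@,,@,,
,,,,@@
t=35: ,,,,,,
,,,,,,
,,,,,,
,,,@@,
^,@,,,
,,@,,@
@,,@,,
,,,,@@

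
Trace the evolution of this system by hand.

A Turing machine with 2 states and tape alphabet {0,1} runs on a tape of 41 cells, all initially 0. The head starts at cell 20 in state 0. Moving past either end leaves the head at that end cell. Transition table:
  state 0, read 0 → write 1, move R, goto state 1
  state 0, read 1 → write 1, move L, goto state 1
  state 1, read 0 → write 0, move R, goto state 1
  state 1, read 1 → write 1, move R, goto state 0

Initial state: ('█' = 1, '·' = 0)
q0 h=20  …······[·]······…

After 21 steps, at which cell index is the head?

gen 0: q0 h=20  …······[·]······…
gen 1: q1 h=21  …·····█[·]······…
gen 2: q1 h=22  …····█·[·]······…
gen 3: q1 h=23  …···█··[·]······…
gen 4: q1 h=24  …··█···[·]······…
gen 5: q1 h=25  …·█····[·]······…
gen 6: q1 h=26  …█·····[·]······…
gen 7: q1 h=27  …······[·]······…
gen 8: q1 h=28  …······[·]······…
gen 9: q1 h=29  …······[·]······…
gen 10: q1 h=30  …······[·]······…
gen 11: q1 h=31  …······[·]······…
gen 12: q1 h=32  …······[·]······…
gen 13: q1 h=33  …······[·]······…
gen 14: q1 h=34  …······[·]······|
gen 15: q1 h=35  …······[·]·····|
gen 16: q1 h=36  …······[·]····|
gen 17: q1 h=37  …······[·]···|
gen 18: q1 h=38  …······[·]··|
gen 19: q1 h=39  …······[·]·|
gen 20: q1 h=40  …······[·]|
gen 21: q1 h=40  …······[·]|

40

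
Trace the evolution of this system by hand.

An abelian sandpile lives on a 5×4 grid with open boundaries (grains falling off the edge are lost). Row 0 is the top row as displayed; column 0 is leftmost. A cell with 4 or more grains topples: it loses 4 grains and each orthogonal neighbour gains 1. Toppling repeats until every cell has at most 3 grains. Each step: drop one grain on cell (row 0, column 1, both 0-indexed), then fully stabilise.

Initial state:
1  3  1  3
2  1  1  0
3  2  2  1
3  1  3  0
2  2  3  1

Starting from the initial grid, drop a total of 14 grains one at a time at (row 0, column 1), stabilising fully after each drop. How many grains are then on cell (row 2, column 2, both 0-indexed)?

gen 0: 1  3  1  3
2  1  1  0
3  2  2  1
3  1  3  0
2  2  3  1
gen 1: 2  0  2  3
2  2  1  0
3  2  2  1
3  1  3  0
2  2  3  1
gen 2: 2  1  2  3
2  2  1  0
3  2  2  1
3  1  3  0
2  2  3  1
gen 3: 2  2  2  3
2  2  1  0
3  2  2  1
3  1  3  0
2  2  3  1
gen 4: 2  3  2  3
2  2  1  0
3  2  2  1
3  1  3  0
2  2  3  1
gen 5: 3  0  3  3
2  3  1  0
3  2  2  1
3  1  3  0
2  2  3  1
gen 6: 3  1  3  3
2  3  1  0
3  2  2  1
3  1  3  0
2  2  3  1
gen 7: 3  2  3  3
2  3  1  0
3  2  2  1
3  1  3  0
2  2  3  1
gen 8: 3  3  3  3
2  3  1  0
3  2  2  1
3  1  3  0
2  2  3  1
gen 9: 1  3  1  0
1  2  3  1
2  0  3  1
0  3  3  0
3  2  3  1
gen 10: 2  0  2  0
1  3  3  1
2  0  3  1
0  3  3  0
3  2  3  1
gen 11: 2  1  2  0
1  3  3  1
2  0  3  1
0  3  3  0
3  2  3  1
gen 12: 2  2  2  0
1  3  3  1
2  0  3  1
0  3  3  0
3  2  3  1
gen 13: 2  3  2  0
1  3  3  1
2  0  3  1
0  3  3  0
3  2  3  1
gen 14: 3  2  0  1
2  1  2  2
2  3  1  2
2  1  2  1
0  1  1  2

1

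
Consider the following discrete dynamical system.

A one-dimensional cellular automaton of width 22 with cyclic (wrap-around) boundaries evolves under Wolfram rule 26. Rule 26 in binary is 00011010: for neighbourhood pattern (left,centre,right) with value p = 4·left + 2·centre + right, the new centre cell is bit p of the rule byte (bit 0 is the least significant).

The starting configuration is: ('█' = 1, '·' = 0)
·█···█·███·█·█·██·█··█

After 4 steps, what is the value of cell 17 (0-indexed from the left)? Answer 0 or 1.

gen 0: ·█···█·███·█·█·██·█··█
gen 1: ··█·█··█·······█···██·
gen 2: ·█···██·█·····█·█·██·█
gen 3: ··█·██···█···█····█···
gen 4: ·█··█·█·█·█·█·█··█·█··

1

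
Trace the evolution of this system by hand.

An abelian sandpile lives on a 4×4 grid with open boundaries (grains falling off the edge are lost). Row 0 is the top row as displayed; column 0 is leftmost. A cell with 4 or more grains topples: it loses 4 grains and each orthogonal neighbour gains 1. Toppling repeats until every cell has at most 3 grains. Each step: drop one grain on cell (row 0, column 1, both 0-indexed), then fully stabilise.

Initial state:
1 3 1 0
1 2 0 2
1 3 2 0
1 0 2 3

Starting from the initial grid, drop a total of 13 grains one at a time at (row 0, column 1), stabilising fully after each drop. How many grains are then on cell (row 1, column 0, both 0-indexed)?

step 0: 1 3 1 0
1 2 0 2
1 3 2 0
1 0 2 3
step 1: 2 0 2 0
1 3 0 2
1 3 2 0
1 0 2 3
step 2: 2 1 2 0
1 3 0 2
1 3 2 0
1 0 2 3
step 3: 2 2 2 0
1 3 0 2
1 3 2 0
1 0 2 3
step 4: 2 3 2 0
1 3 0 2
1 3 2 0
1 0 2 3
step 5: 3 1 3 0
2 1 1 2
2 0 3 0
1 1 2 3
step 6: 3 2 3 0
2 1 1 2
2 0 3 0
1 1 2 3
step 7: 3 3 3 0
2 1 1 2
2 0 3 0
1 1 2 3
step 8: 0 2 0 1
3 2 2 2
2 0 3 0
1 1 2 3
step 9: 0 3 0 1
3 2 2 2
2 0 3 0
1 1 2 3
step 10: 1 0 1 1
3 3 2 2
2 0 3 0
1 1 2 3
step 11: 1 1 1 1
3 3 2 2
2 0 3 0
1 1 2 3
step 12: 1 2 1 1
3 3 2 2
2 0 3 0
1 1 2 3
step 13: 1 3 1 1
3 3 2 2
2 0 3 0
1 1 2 3

3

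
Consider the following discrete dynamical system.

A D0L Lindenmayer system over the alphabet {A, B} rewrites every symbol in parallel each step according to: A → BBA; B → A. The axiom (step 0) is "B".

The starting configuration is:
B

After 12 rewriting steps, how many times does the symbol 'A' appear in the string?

1365

[0] B
[1] A
[2] BBA
[3] AABBA
[4] BBABBAAABBA
[5] AABBAAABBABBABBAAABBA
[6] BBABBAAABBABBABBAAABBAAABBAAABBABBABBAAABBA
[7] AABBAAABBABBABBAAABBAAABBAAABBABBABBAAABBABBABBAAABBABBABBAAABBAAABBAAABBABBABBAAABBA
[8] BBABBAAABBABBABBAAABBAAABBAAABBABBABBAAABBABBABBAAABBABBAB…ABBABBABBAAABBABBABBAAABBABBABBAAABBAAABBAAABBABBABBAAABBA  (len 171)
[9] AABBAAABBABBABBAAABBAAABBAAABBABBABBAAABBABBABBAAABBABBABB…ABBABBABBAAABBABBABBAAABBABBABBAAABBAAABBAAABBABBABBAAABBA  (len 341)
[10] BBABBAAABBABBABBAAABBAAABBAAABBABBABBAAABBABBABBAAABBABBAB…ABBABBABBAAABBABBABBAAABBABBABBAAABBAAABBAAABBABBABBAAABBA  (len 683)
[11] AABBAAABBABBABBAAABBAAABBAAABBABBABBAAABBABBABBAAABBABBABB…ABBABBABBAAABBABBABBAAABBABBABBAAABBAAABBAAABBABBABBAAABBA  (len 1365)
[12] BBABBAAABBABBABBAAABBAAABBAAABBABBABBAAABBABBABBAAABBABBAB…ABBABBABBAAABBABBABBAAABBABBABBAAABBAAABBAAABBABBABBAAABBA  (len 2731)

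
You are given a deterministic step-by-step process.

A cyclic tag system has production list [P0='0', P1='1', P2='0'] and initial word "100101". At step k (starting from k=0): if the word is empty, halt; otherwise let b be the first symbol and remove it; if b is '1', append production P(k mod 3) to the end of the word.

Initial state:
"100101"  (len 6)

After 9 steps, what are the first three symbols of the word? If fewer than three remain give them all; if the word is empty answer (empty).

k=0  "100101"  (len 6)
k=1  "001010"  (len 6)
k=2  "01010"  (len 5)
k=3  "1010"  (len 4)
k=4  "0100"  (len 4)
k=5  "100"  (len 3)
k=6  "000"  (len 3)
k=7  "00"  (len 2)
k=8  "0"  (len 1)
k=9  (halted — word empty)

(empty)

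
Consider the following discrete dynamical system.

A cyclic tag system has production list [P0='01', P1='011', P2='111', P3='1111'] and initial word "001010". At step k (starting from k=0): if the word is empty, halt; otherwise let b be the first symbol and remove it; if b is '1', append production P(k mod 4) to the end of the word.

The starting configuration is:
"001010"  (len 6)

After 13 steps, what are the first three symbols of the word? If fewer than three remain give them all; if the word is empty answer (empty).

111

gen 0: "001010"  (len 6)
gen 1: "01010"  (len 5)
gen 2: "1010"  (len 4)
gen 3: "010111"  (len 6)
gen 4: "10111"  (len 5)
gen 5: "011101"  (len 6)
gen 6: "11101"  (len 5)
gen 7: "1101111"  (len 7)
gen 8: "1011111111"  (len 10)
gen 9: "01111111101"  (len 11)
gen 10: "1111111101"  (len 10)
gen 11: "111111101111"  (len 12)
gen 12: "111111011111111"  (len 15)
gen 13: "1111101111111101"  (len 16)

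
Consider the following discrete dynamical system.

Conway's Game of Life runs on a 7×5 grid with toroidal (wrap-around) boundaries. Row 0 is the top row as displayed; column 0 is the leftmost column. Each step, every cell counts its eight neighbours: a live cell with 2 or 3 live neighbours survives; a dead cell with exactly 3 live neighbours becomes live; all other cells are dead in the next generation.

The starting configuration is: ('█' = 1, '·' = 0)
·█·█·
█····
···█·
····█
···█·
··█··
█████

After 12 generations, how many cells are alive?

t=0: ·█·█·
█····
···█·
····█
···█·
··█··
█████
t=1: ···█·
··█·█
····█
···██
···█·
█····
█···█
t=2: █··█·
····█
█···█
···██
···█·
█····
█···█
t=3: █··█·
···█·
█····
█··█·
···█·
█····
██···
t=4: ███··
·····
·····
·····
·····
██··█
██···
t=5: █·█··
·█···
·····
·····
█····
·█··█
·····
t=6: ·█···
·█···
·····
·····
█····
█····
██···
t=7: ·██··
·····
·····
·····
·····
█···█
██···
t=8: ███··
·····
·····
·····
·····
██··█
··█·█
t=9: ████·
·█···
·····
·····
█····
██·██
··█·█
t=10: █··██
██···
·····
·····
██···
·███·
·····
t=11: ██··█
██···
·····
·····
██···
███··
██···
t=12: ··█·█
·█··█
·····
·····
█·█··
··█·█
·····

8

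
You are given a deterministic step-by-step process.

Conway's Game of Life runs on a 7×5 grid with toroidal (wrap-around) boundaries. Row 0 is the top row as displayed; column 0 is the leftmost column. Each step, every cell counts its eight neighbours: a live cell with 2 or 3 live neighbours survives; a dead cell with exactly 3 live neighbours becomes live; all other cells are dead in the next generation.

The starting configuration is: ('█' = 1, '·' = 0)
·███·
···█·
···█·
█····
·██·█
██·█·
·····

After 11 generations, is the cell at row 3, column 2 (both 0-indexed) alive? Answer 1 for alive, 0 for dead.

k=0  ·███·
···█·
···█·
█····
·██·█
██·█·
·····
k=1  ··██·
···██
····█
█████
··███
██·██
█··██
k=2  █·█··
··█·█
·█···
·█···
·····
·█···
·····
k=3  ·█·█·
█·██·
███··
·····
·····
·····
·█···
k=4  ██·██
█··█·
█·███
·█···
·····
·····
··█··
k=5  ██·█·
·····
█·██·
█████
·····
·····
█████
k=6  ···█·
█··█·
█····
█····
█████
█████
···█·
k=7  ··██·
·····
██···
··██·
·····
·····
██···
k=8  ·██··
·██··
·██··
·██··
·····
·····
·██··
k=9  █··█·
█··█·
█··█·
·██··
·····
·····
·██··
k=10  █··█·
████·
█··█·
·██··
·····
·····
·██··
k=11  █··█·
█··█·
█··█·
·██··
·····
·····
·██··

1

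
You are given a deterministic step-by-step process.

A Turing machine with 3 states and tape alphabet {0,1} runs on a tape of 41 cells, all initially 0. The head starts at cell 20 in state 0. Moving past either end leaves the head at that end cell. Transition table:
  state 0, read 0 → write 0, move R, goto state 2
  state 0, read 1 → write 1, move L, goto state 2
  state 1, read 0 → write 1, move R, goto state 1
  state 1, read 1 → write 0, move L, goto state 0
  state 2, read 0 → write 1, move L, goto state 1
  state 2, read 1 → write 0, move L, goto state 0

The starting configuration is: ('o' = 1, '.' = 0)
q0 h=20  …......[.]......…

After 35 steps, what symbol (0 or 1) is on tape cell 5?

1

0) q0 h=20  …......[.]......…
1) q2 h=21  …......[.]......…
2) q1 h=20  …......[.]o.....…
3) q1 h=21  ….....o[o]......…
4) q0 h=20  …......[o]......…
5) q2 h=19  …......[.]o.....…
6) q1 h=18  …......[.]oo....…
7) q1 h=19  ….....o[o]o.....…
8) q0 h=18  …......[o].o....…
9) q2 h=17  …......[.]o.o...…
10) q1 h=16  …......[.]oo.o..…
11) q1 h=17  ….....o[o]o.o...…
12) q0 h=16  …......[o].o.o..…
13) q2 h=15  …......[.]o.o.o.…
14) q1 h=14  …......[.]oo.o.o…
15) q1 h=15  ….....o[o]o.o.o.…
16) q0 h=14  …......[o].o.o.o…
17) q2 h=13  …......[.]o.o.o.…
18) q1 h=12  …......[.]oo.o.o…
19) q1 h=13  ….....o[o]o.o.o.…
20) q0 h=12  …......[o].o.o.o…
21) q2 h=11  …......[.]o.o.o.…
22) q1 h=10  …......[.]oo.o.o…
23) q1 h=11  ….....o[o]o.o.o.…
24) q0 h=10  …......[o].o.o.o…
25) q2 h= 9  …......[.]o.o.o.…
26) q1 h= 8  …......[.]oo.o.o…
27) q1 h= 9  ….....o[o]o.o.o.…
28) q0 h= 8  …......[o].o.o.o…
29) q2 h= 7  …......[.]o.o.o.…
30) q1 h= 6  |......[.]oo.o.o…
31) q1 h= 7  ….....o[o]o.o.o.…
32) q0 h= 6  |......[o].o.o.o…
33) q2 h= 5  |.....[.]o.o.o.…
34) q1 h= 4  |....[.]oo.o.o…
35) q1 h= 5  |....o[o]o.o.o.…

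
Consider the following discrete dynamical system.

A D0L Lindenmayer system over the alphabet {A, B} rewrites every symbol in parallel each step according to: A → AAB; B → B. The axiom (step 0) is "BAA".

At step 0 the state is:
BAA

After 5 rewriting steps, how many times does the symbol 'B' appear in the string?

63

0) BAA
1) BAABAAB
2) BAABAABBAABAABB
3) BAABAABBAABAABBBAABAABBAABAABBB
4) BAABAABBAABAABBBAABAABBAABAABBBBAABAABBAABAABBBAABAABBAABAABBBB
5) BAABAABBAABAABBBAABAABBAABAABBBBAABAABBAABAABBBAABAABBAABA…BBAABAABBBAABAABBAABAABBBBAABAABBAABAABBBAABAABBAABAABBBBB  (len 127)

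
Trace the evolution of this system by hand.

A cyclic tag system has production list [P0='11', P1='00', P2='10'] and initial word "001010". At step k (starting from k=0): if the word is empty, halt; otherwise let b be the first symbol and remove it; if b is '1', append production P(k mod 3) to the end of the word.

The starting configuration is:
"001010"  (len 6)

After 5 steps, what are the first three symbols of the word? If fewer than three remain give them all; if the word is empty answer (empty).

010

0) "001010"  (len 6)
1) "01010"  (len 5)
2) "1010"  (len 4)
3) "01010"  (len 5)
4) "1010"  (len 4)
5) "01000"  (len 5)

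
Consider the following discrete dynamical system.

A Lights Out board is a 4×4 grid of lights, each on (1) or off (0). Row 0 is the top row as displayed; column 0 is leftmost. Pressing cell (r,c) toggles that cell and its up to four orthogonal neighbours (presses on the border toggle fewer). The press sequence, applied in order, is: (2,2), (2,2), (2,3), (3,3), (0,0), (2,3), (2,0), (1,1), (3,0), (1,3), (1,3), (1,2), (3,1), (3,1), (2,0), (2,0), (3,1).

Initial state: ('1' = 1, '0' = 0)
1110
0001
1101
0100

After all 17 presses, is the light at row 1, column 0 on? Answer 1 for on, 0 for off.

k=0  1110
0001
1101
0100
k=1  1110
0011
1010
0110
k=2  1110
0001
1101
0100
k=3  1110
0000
1110
0101
k=4  1110
0000
1111
0110
k=5  0010
1000
1111
0110
k=6  0010
1001
1100
0111
k=7  0010
0001
0000
1111
k=8  0110
1111
0100
1111
k=9  0110
1111
1100
0011
k=10  0111
1100
1101
0011
k=11  0110
1111
1100
0011
k=12  0100
1000
1110
0011
k=13  0100
1000
1010
1101
k=14  0100
1000
1110
0011
k=15  0100
0000
0010
1011
k=16  0100
1000
1110
0011
k=17  0100
1000
1010
1101

1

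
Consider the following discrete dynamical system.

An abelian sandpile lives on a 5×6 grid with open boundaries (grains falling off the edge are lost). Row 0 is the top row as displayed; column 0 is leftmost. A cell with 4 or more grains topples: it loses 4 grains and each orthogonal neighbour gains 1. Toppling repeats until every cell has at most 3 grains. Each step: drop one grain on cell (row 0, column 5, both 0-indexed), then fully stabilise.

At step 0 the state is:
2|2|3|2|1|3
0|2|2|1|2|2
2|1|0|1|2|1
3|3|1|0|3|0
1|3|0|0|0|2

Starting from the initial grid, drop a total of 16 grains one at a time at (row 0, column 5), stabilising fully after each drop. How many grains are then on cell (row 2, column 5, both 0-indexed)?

[0] 2|2|3|2|1|3
0|2|2|1|2|2
2|1|0|1|2|1
3|3|1|0|3|0
1|3|0|0|0|2
[1] 2|2|3|2|2|0
0|2|2|1|2|3
2|1|0|1|2|1
3|3|1|0|3|0
1|3|0|0|0|2
[2] 2|2|3|2|2|1
0|2|2|1|2|3
2|1|0|1|2|1
3|3|1|0|3|0
1|3|0|0|0|2
[3] 2|2|3|2|2|2
0|2|2|1|2|3
2|1|0|1|2|1
3|3|1|0|3|0
1|3|0|0|0|2
[4] 2|2|3|2|2|3
0|2|2|1|2|3
2|1|0|1|2|1
3|3|1|0|3|0
1|3|0|0|0|2
[5] 2|2|3|2|3|1
0|2|2|1|3|0
2|1|0|1|2|2
3|3|1|0|3|0
1|3|0|0|0|2
[6] 2|2|3|2|3|2
0|2|2|1|3|0
2|1|0|1|2|2
3|3|1|0|3|0
1|3|0|0|0|2
[7] 2|2|3|2|3|3
0|2|2|1|3|0
2|1|0|1|2|2
3|3|1|0|3|0
1|3|0|0|0|2
[8] 2|2|3|3|1|1
0|2|2|2|0|2
2|1|0|1|3|2
3|3|1|0|3|0
1|3|0|0|0|2
[9] 2|2|3|3|1|2
0|2|2|2|0|2
2|1|0|1|3|2
3|3|1|0|3|0
1|3|0|0|0|2
[10] 2|2|3|3|1|3
0|2|2|2|0|2
2|1|0|1|3|2
3|3|1|0|3|0
1|3|0|0|0|2
[11] 2|2|3|3|2|0
0|2|2|2|0|3
2|1|0|1|3|2
3|3|1|0|3|0
1|3|0|0|0|2
[12] 2|2|3|3|2|1
0|2|2|2|0|3
2|1|0|1|3|2
3|3|1|0|3|0
1|3|0|0|0|2
[13] 2|2|3|3|2|2
0|2|2|2|0|3
2|1|0|1|3|2
3|3|1|0|3|0
1|3|0|0|0|2
[14] 2|2|3|3|2|3
0|2|2|2|0|3
2|1|0|1|3|2
3|3|1|0|3|0
1|3|0|0|0|2
[15] 2|2|3|3|3|1
0|2|2|2|1|0
2|1|0|1|3|3
3|3|1|0|3|0
1|3|0|0|0|2
[16] 2|2|3|3|3|2
0|2|2|2|1|0
2|1|0|1|3|3
3|3|1|0|3|0
1|3|0|0|0|2

3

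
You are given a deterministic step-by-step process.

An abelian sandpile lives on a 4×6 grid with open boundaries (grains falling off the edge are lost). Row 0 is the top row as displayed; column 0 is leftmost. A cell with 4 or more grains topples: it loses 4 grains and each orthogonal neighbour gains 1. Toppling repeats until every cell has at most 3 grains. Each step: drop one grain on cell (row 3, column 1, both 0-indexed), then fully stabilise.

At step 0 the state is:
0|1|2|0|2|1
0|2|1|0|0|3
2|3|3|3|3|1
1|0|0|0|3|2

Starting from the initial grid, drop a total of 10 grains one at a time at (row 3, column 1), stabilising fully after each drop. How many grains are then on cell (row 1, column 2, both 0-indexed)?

gen 0: 0|1|2|0|2|1
0|2|1|0|0|3
2|3|3|3|3|1
1|0|0|0|3|2
gen 1: 0|1|2|0|2|1
0|2|1|0|0|3
2|3|3|3|3|1
1|1|0|0|3|2
gen 2: 0|1|2|0|2|1
0|2|1|0|0|3
2|3|3|3|3|1
1|2|0|0|3|2
gen 3: 0|1|2|0|2|1
0|2|1|0|0|3
2|3|3|3|3|1
1|3|0|0|3|2
gen 4: 0|1|2|0|2|1
0|3|2|1|1|3
3|1|1|1|1|2
2|1|2|2|0|3
gen 5: 0|1|2|0|2|1
0|3|2|1|1|3
3|1|1|1|1|2
2|2|2|2|0|3
gen 6: 0|1|2|0|2|1
0|3|2|1|1|3
3|1|1|1|1|2
2|3|2|2|0|3
gen 7: 0|1|2|0|2|1
0|3|2|1|1|3
3|2|1|1|1|2
3|0|3|2|0|3
gen 8: 0|1|2|0|2|1
0|3|2|1|1|3
3|2|1|1|1|2
3|1|3|2|0|3
gen 9: 0|1|2|0|2|1
0|3|2|1|1|3
3|2|1|1|1|2
3|2|3|2|0|3
gen 10: 0|1|2|0|2|1
0|3|2|1|1|3
3|2|1|1|1|2
3|3|3|2|0|3

2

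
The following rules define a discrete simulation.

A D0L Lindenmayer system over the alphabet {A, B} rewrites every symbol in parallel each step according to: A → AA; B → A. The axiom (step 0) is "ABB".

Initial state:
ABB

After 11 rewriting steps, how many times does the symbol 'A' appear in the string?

t=0: ABB
t=1: AAAA
t=2: AAAAAAAA
t=3: AAAAAAAAAAAAAAAA
t=4: AAAAAAAAAAAAAAAAAAAAAAAAAAAAAAAA
t=5: AAAAAAAAAAAAAAAAAAAAAAAAAAAAAAAAAAAAAAAAAAAAAAAAAAAAAAAAAAAAAAAA
t=6: AAAAAAAAAAAAAAAAAAAAAAAAAAAAAAAAAAAAAAAAAAAAAAAAAAAAAAAAAA…AAAAAAAAAAAAAAAAAAAAAAAAAAAAAAAAAAAAAAAAAAAAAAAAAAAAAAAAAA  (len 128)
t=7: AAAAAAAAAAAAAAAAAAAAAAAAAAAAAAAAAAAAAAAAAAAAAAAAAAAAAAAAAA…AAAAAAAAAAAAAAAAAAAAAAAAAAAAAAAAAAAAAAAAAAAAAAAAAAAAAAAAAA  (len 256)
t=8: AAAAAAAAAAAAAAAAAAAAAAAAAAAAAAAAAAAAAAAAAAAAAAAAAAAAAAAAAA…AAAAAAAAAAAAAAAAAAAAAAAAAAAAAAAAAAAAAAAAAAAAAAAAAAAAAAAAAA  (len 512)
t=9: AAAAAAAAAAAAAAAAAAAAAAAAAAAAAAAAAAAAAAAAAAAAAAAAAAAAAAAAAA…AAAAAAAAAAAAAAAAAAAAAAAAAAAAAAAAAAAAAAAAAAAAAAAAAAAAAAAAAA  (len 1024)
t=10: AAAAAAAAAAAAAAAAAAAAAAAAAAAAAAAAAAAAAAAAAAAAAAAAAAAAAAAAAA…AAAAAAAAAAAAAAAAAAAAAAAAAAAAAAAAAAAAAAAAAAAAAAAAAAAAAAAAAA  (len 2048)
t=11: AAAAAAAAAAAAAAAAAAAAAAAAAAAAAAAAAAAAAAAAAAAAAAAAAAAAAAAAAA…AAAAAAAAAAAAAAAAAAAAAAAAAAAAAAAAAAAAAAAAAAAAAAAAAAAAAAAAAA  (len 4096)

4096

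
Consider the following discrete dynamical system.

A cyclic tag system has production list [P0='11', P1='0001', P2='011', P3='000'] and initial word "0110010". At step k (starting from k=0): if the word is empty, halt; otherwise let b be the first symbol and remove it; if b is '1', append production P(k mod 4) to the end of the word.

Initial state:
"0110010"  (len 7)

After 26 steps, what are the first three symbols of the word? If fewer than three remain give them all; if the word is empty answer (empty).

[0] "0110010"  (len 7)
[1] "110010"  (len 6)
[2] "100100001"  (len 9)
[3] "00100001011"  (len 11)
[4] "0100001011"  (len 10)
[5] "100001011"  (len 9)
[6] "000010110001"  (len 12)
[7] "00010110001"  (len 11)
[8] "0010110001"  (len 10)
[9] "010110001"  (len 9)
[10] "10110001"  (len 8)
[11] "0110001011"  (len 10)
[12] "110001011"  (len 9)
[13] "1000101111"  (len 10)
[14] "0001011110001"  (len 13)
[15] "001011110001"  (len 12)
[16] "01011110001"  (len 11)
[17] "1011110001"  (len 10)
[18] "0111100010001"  (len 13)
[19] "111100010001"  (len 12)
[20] "11100010001000"  (len 14)
[21] "110001000100011"  (len 15)
[22] "100010001000110001"  (len 18)
[23] "00010001000110001011"  (len 20)
[24] "0010001000110001011"  (len 19)
[25] "010001000110001011"  (len 18)
[26] "10001000110001011"  (len 17)

100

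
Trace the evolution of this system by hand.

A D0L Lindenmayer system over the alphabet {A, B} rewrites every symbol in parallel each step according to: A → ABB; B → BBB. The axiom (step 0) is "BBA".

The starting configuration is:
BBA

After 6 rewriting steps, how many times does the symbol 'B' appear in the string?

t=0: BBA
t=1: BBBBBBABB
t=2: BBBBBBBBBBBBBBBBBBABBBBBBBB
t=3: BBBBBBBBBBBBBBBBBBBBBBBBBBBBBBBBBBBBBBBBBBBBBBBBBBBBBBABBBBBBBBBBBBBBBBBBBBBBBBBB
t=4: BBBBBBBBBBBBBBBBBBBBBBBBBBBBBBBBBBBBBBBBBBBBBBBBBBBBBBBBBB…BBBBBBBBBBBBBBBBBBBBBBBBBBBBBBBBBBBBBBBBBBBBBBBBBBBBBBBBBB  (len 243)
t=5: BBBBBBBBBBBBBBBBBBBBBBBBBBBBBBBBBBBBBBBBBBBBBBBBBBBBBBBBBB…BBBBBBBBBBBBBBBBBBBBBBBBBBBBBBBBBBBBBBBBBBBBBBBBBBBBBBBBBB  (len 729)
t=6: BBBBBBBBBBBBBBBBBBBBBBBBBBBBBBBBBBBBBBBBBBBBBBBBBBBBBBBBBB…BBBBBBBBBBBBBBBBBBBBBBBBBBBBBBBBBBBBBBBBBBBBBBBBBBBBBBBBBB  (len 2187)

2186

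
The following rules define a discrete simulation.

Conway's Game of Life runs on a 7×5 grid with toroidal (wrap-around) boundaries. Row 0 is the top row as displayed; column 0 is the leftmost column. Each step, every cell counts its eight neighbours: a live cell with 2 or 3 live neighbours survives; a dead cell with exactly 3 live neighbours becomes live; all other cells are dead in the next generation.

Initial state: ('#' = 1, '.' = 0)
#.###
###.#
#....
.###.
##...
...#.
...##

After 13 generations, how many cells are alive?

8

step 0: #.###
###.#
#....
.###.
##...
...#.
...##
step 1: .....
..#..
.....
..#.#
##.##
#.##.
#....
step 2: .....
.....
...#.
.##.#
.....
..##.
.#..#
step 3: .....
.....
..##.
..##.
.#...
..##.
..##.
step 4: .....
.....
..##.
.#.#.
.#...
.#.#.
..##.
step 5: .....
.....
..##.
.#.#.
##...
.#.#.
..##.
step 6: .....
.....
..##.
##.##
##..#
##.##
..##.
step 7: .....
.....
####.
.....
.....
.....
####.
step 8: .##..
.##..
.##..
.##..
.....
.##..
.##..
step 9: #..#.
#..#.
#..#.
.##..
.....
.##..
#..#.
step 10: ####.
####.
#..#.
.##..
.....
.##..
#..#.
step 11: .....
.....
#..#.
.##..
.....
.##..
#..#.
step 12: .....
.....
.##..
.##..
.....
.##..
.##..
step 13: .....
.....
.##..
.##..
.....
.##..
.##..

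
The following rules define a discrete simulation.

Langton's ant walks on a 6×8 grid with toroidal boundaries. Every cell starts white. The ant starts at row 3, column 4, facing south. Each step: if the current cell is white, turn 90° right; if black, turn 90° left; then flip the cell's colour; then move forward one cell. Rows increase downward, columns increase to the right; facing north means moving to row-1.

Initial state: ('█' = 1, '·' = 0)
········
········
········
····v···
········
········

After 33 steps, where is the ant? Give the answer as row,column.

1,5

k=0  ········
········
········
····v···
········
········
k=1  ········
········
········
···<█···
········
········
k=2  ········
········
···^····
···██···
········
········
k=3  ········
········
···█>···
···██···
········
········
k=4  ········
········
···██···
···█v···
········
········
k=5  ········
········
···██···
···█·>··
········
········
k=6  ········
········
···██···
···█·█··
·····v··
········
k=7  ········
········
···██···
···█·█··
····<█··
········
k=8  ········
········
···██···
···█^█··
····██··
········
k=9  ········
········
···██···
···██>··
····██··
········
k=10  ········
········
···██^··
···██···
····██··
········
k=11  ········
········
···███>·
···██···
····██··
········
k=12  ········
········
···████·
···██·v·
····██··
········
k=13  ········
········
···████·
···██<█·
····██··
········
k=14  ········
········
···██^█·
···████·
····██··
········
k=15  ········
········
···█<·█·
···████·
····██··
········
k=16  ········
········
···█··█·
···█v██·
····██··
········
k=17  ········
········
···█··█·
···█·>█·
····██··
········
k=18  ········
········
···█·^█·
···█··█·
····██··
········
k=19  ········
········
···█·█>·
···█··█·
····██··
········
k=20  ········
······^·
···█·█··
···█··█·
····██··
········
k=21  ········
······█>
···█·█··
···█··█·
····██··
········
k=22  ········
······██
···█·█·v
···█··█·
····██··
········
k=23  ········
······██
···█·█<█
···█··█·
····██··
········
k=24  ········
······^█
···█·███
···█··█·
····██··
········
k=25  ········
·····<·█
···█·███
···█··█·
····██··
········
k=26  ·····^··
·····█·█
···█·███
···█··█·
····██··
········
k=27  ·····█>·
·····█·█
···█·███
···█··█·
····██··
········
k=28  ·····██·
·····█v█
···█·███
···█··█·
····██··
········
k=29  ·····██·
·····<██
···█·███
···█··█·
····██··
········
k=30  ·····██·
······██
···█·v██
···█··█·
····██··
········
k=31  ·····██·
······██
···█··>█
···█··█·
····██··
········
k=32  ·····██·
······^█
···█···█
···█··█·
····██··
········
k=33  ·····██·
·····<·█
···█···█
···█··█·
····██··
········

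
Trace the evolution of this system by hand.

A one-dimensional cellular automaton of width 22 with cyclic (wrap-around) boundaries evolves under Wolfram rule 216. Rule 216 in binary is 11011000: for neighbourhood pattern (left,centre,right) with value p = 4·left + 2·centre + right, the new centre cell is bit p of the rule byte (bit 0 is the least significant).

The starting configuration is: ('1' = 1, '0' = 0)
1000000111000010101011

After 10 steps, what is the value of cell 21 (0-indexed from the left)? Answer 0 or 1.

k=0  1000000111000010101011
k=1  1100000111100000000011
k=2  1110000111110000000011
k=3  1111000111111000000011
k=4  1111100111111100000011
k=5  1111110111111110000011
k=6  1111110111111111000011
k=7  1111110111111111100011
k=8  1111110111111111110011
k=9  1111110111111111111011
k=10  1111110111111111111011

1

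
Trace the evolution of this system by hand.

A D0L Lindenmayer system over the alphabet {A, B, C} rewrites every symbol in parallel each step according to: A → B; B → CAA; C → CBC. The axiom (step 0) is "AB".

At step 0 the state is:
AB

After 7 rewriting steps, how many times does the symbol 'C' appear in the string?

401

0) AB
1) BCAA
2) CAACBCBB
3) CBCBBCBCCAACBCCAACAA
4) CBCCAACBCCAACAACBCCAACBCCBCBBCBCCAACBCCBCBBCBCBB
5) CBCCAACBCCBCBBCBCCAACBCCBCBBCBCBBCBCCAACBCCBCBBCBCCAACBCCB…AACAACBCCAACBCCBCBBCBCCAACBCCBCCAACBCCAACAACBCCAACBCCAACAA  (len 124)
6) CBCCAACBCCBCBBCBCCAACBCCBCCAACBCCAACAACBCCAACBCCBCBBCBCCAA…CCBCBBCBCCAACBCCBCBBCBCBBCBCCAACBCCBCBBCBCCAACBCCBCBBCBCBB  (len 312)
7) CBCCAACBCCBCBBCBCCAACBCCBCCAACBCCAACAACBCCAACBCCBCBBCBCCAA…AACAACBCCAACBCCBCBBCBCCAACBCCBCCAACBCCAACAACBCCAACBCCAACAA  (len 804)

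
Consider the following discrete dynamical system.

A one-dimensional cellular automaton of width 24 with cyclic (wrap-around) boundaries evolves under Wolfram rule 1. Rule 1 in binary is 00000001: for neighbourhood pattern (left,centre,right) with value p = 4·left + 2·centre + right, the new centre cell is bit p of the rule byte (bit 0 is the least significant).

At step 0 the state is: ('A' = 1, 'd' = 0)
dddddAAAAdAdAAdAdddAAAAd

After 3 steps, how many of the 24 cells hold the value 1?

k=0  dddddAAAAdAdAAdAdddAAAAd
k=1  AAAAdddddddddddddAdddddd
k=2  dddddAAAAAAAAAAAdddAAAAd
k=3  AAAAdddddddddddddAdddddd

5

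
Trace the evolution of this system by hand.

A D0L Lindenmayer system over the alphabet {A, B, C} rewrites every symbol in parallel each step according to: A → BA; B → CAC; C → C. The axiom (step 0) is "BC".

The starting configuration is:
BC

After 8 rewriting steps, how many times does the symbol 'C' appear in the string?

t=0: BC
t=1: CACC
t=2: CBACC
t=3: CCACBACC
t=4: CCBACCACBACC
t=5: CCCACBACCBACCACBACC
t=6: CCCBACCACBACCCACBACCBACCACBACC
t=7: CCCCACBACCBACCACBACCCBACCACBACCCACBACCBACCACBACC
t=8: CCCCBACCACBACCCACBACCBACCACBACCCCACBACCBACCACBACCCBACCACBACCCACBACCBACCACBACC

43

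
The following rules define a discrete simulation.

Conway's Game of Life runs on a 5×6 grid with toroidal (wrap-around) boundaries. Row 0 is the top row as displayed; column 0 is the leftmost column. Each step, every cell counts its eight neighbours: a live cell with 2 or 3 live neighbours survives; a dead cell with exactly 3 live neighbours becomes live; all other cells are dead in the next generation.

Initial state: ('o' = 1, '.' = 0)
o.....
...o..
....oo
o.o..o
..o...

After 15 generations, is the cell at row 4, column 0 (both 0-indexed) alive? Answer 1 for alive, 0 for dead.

t=0: o.....
...o..
....oo
o.o..o
..o...
t=1: ......
....oo
o..ooo
oo.ooo
o....o
t=2: o...o.
o..o..
.oo...
.ooo..
.o....
t=3: oo...o
o.oo.o
o.....
o..o..
oo.o..
t=4: ...o..
..o.o.
o.ooo.
o.o..o
....o.
t=5: ...oo.
.oo.oo
o.o.o.
o.o...
...ooo
t=6: o.....
ooo...
o.o.o.
o.o...
..o..o
t=7: o.o..o
o.oo..
o.o...
o.o...
o....o
t=8: ..ooo.
o.oo..
o.o..o
o.....
......
t=9: .oo.o.
o.....
o.oo.o
oo...o
...o..
t=10: .ooo..
o...o.
..o.o.
.o.o.o
...ooo
t=11: ooo...
....oo
ooo.o.
o....o
.o...o
t=12: .oo.o.
....o.
.o.oo.
..o.o.
..o..o
t=13: .oo.oo
.o..oo
..o.oo
.oo.oo
..o.oo
t=14: .oo...
.o....
..o...
.oo...
......
t=15: .oo...
.o....
..o...
.oo...
......

0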